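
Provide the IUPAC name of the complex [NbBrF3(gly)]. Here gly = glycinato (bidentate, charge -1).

There is no counter-ion, so the complex is neutral overall.
Ligand charges: 3×fluoro (-1 each), 1×glycinato (-1 each), 1×bromo (-1 each); total -5. So Nb + (-5) = 0, giving Nb = +5.
Ligands are named alphabetically: bromo before fluoro before glycinato.

bromotrifluoro(glycinato)niobium(V)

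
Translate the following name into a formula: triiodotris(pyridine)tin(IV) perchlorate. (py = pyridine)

[SnI3(py)3]ClO4

Ligands: 3 iodo (I, -1), 3 pyridine (py, neutral). Ligand charge sum = -3.
With Sn in oxidation state +4, the complex ion is [Sn...]^1+.
Charge balance with perchlorate (-1) requires 1 complex ion per 1 perchlorate.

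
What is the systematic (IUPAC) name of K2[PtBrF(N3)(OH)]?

potassium azidobromofluorohydroxoplatinate(II)

The 2 potassium counter-ions carry a total charge of +2, so each complex ion is 2−.
Ligand charges: 1×hydroxo (-1 each), 1×bromo (-1 each), 1×azido (-1 each), 1×fluoro (-1 each); total -4. So Pt + (-4) = 2−, giving Pt = +2.
Ligands are named alphabetically: azido before bromo before fluoro before hydroxo.
The complex ion is anionic, so platinum takes the -ate form platinate(II).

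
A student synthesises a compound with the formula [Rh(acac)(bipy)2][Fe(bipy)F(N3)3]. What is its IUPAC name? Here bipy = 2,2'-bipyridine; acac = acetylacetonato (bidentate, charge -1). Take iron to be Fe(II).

(acetylacetonato)bis(2,2'-bipyridine)rhodium(III) triazido(2,2'-bipyridine)fluoroferrate(II)

Fe is given as +2; the anion's ligand charges sum to -4, so the complex anion is 2−.
A 1:1 salt means the cation carries the equal and opposite charge, 2+.
Cation: ligand charges sum to -1; for the ion to be 2+, Rh = +3.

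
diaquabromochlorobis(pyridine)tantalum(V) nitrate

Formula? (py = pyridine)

[TaBrCl(H2O)2(py)2](NO3)3

Ligands: 1 bromo (Br, -1), 1 chloro (Cl, -1), 2 aqua (H2O, neutral), 2 pyridine (py, neutral). Ligand charge sum = -2.
With Ta in oxidation state +5, the complex ion is [Ta...]^3+.
Charge balance with nitrate (-1) requires 1 complex ion per 3 nitrate.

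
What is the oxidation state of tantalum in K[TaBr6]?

1 potassium outside the brackets (+1 each) → the complex ion is 1−.
Ligand charges: 6×Br = -6; sum -6.
Ta + (-6) = 1− ⇒ Ta is +5.

+5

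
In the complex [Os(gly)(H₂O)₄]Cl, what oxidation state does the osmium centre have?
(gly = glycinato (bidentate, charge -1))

1 chloride outside the brackets (-1 each) → the complex ion is 1+.
Ligand charges: 4×H2O neutral; 1×gly = -1; sum -1.
Os + (-1) = 1+ ⇒ Os is +2.

+2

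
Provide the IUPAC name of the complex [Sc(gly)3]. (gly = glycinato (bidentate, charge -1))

tris(glycinato)scandium(III)

There is no counter-ion, so the complex is neutral overall.
Ligand charges: 3×glycinato (-1 each); total -3. So Sc + (-3) = 0, giving Sc = +3.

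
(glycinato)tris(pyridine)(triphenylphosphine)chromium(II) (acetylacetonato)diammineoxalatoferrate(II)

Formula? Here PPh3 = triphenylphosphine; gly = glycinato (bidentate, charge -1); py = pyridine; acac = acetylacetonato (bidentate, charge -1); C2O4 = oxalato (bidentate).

Cation [Cr…]: ligand charges -1, Cr(II) ⇒ ion charge 1+.
Anion [Fe…]: ligand charges -3, Fe(II) ⇒ ion charge 1−.

[Cr(gly)(PPh3)(py)3][Fe(acac)(C2O4)(NH3)2]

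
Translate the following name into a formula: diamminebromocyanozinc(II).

[ZnBr(CN)(NH3)2]

Ligands: 2 ammine (NH3, neutral), 1 cyano (CN, -1), 1 bromo (Br, -1). Ligand charge sum = -2.
With Zn in oxidation state +2, the complex ion is [Zn...].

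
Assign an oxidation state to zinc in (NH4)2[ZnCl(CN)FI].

2 ammonium outside the brackets (+1 each) → the complex ion is 2−.
Ligand charges: 1×CN = -1; 1×I = -1; 1×F = -1; 1×Cl = -1; sum -4.
Zn + (-4) = 2− ⇒ Zn is +2.

+2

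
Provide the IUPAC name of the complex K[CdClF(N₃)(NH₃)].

The 1 potassium counter-ion carries a total charge of +1, so each complex ion is 1−.
Ligand charges: 1×chloro (-1 each), 1×ammine (neutral), 1×azido (-1 each), 1×fluoro (-1 each); total -3. So Cd + (-3) = 1−, giving Cd = +2.
Ligands are named alphabetically: ammine before azido before chloro before fluoro.
The complex ion is anionic, so cadmium takes the -ate form cadmate(II).

potassium ammineazidochlorofluorocadmate(II)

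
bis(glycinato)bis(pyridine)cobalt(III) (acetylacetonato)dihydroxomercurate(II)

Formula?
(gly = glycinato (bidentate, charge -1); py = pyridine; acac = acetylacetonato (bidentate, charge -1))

[Co(gly)2(py)2][Hg(acac)(OH)2]

Cation [Co…]: ligand charges -2, Co(III) ⇒ ion charge 1+.
Anion [Hg…]: ligand charges -3, Hg(II) ⇒ ion charge 1−.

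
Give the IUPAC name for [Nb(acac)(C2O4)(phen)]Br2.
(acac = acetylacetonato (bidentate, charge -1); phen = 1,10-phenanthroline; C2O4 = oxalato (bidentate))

(acetylacetonato)oxalato(1,10-phenanthroline)niobium(V) bromide

The 2 bromide counter-ions carry a total charge of -2, so each complex ion is 2+.
Ligand charges: 1×acetylacetonato (-1 each), 1×1,10-phenanthroline (neutral), 1×oxalato (-2 each); total -3. So Nb + (-3) = 2+, giving Nb = +5.
Ligands are named alphabetically: acetylacetonato before oxalato before phenanthroline.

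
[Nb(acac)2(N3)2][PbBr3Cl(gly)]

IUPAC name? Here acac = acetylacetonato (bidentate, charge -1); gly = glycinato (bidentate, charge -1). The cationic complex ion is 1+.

Both ions are complex: the cation is named first with the plain metal name, the anion second with the -ate form; each ion's ligands are alphabetised independently.
The complex cation is given as 1+; its ligand charges sum to -4, so Nb = +5.
A 1:1 salt means the anion carries the equal and opposite charge, 1−.
Anion: ligand charges sum to -5; for the ion to be 1−, Pb = +4.

bis(acetylacetonato)diazidoniobium(V) tribromochloro(glycinato)plumbate(IV)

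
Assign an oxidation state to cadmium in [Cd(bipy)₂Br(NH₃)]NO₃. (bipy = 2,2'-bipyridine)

+2

1 nitrate outside the brackets (-1 each) → the complex ion is 1+.
Ligand charges: 2×bipy neutral; 1×NH3 neutral; 1×Br = -1; sum -1.
Cd + (-1) = 1+ ⇒ Cd is +2.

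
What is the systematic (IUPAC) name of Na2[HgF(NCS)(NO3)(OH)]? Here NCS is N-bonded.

The 2 sodium counter-ions carry a total charge of +2, so each complex ion is 2−.
Ligand charges: 1×isothiocyanato (-1 each), 1×fluoro (-1 each), 1×hydroxo (-1 each), 1×nitrato (-1 each); total -4. So Hg + (-4) = 2−, giving Hg = +2.
The complex ion is anionic, so mercury takes the -ate form mercurate(II).

sodium fluorohydroxoisothiocyanatonitratomercurate(II)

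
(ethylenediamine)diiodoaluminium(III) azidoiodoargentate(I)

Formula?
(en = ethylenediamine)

[Al(en)I2][AgI(N3)]

Cation [Al…]: ligand charges -2, Al(III) ⇒ ion charge 1+.
Anion [Ag…]: ligand charges -2, Ag(I) ⇒ ion charge 1−.
One 1+ cation balances one 1− anion.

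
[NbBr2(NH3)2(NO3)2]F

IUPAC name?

diamminedibromodinitratoniobium(V) fluoride

The 1 fluoride counter-ion carries a total charge of -1, so each complex ion is 1+.
Ligand charges: 2×ammine (neutral), 2×bromo (-1 each), 2×nitrato (-1 each); total -4. So Nb + (-4) = 1+, giving Nb = +5.
Ligands are named alphabetically: ammine before bromo before nitrato.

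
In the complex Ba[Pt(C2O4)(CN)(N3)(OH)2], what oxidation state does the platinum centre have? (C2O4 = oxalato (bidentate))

1 barium outside the brackets (+2 each) → the complex ion is 2−.
Ligand charges: 1×C2O4 = -2; 1×N3 = -1; 1×CN = -1; 2×OH = -2; sum -6.
Pt + (-6) = 2− ⇒ Pt is +4.

+4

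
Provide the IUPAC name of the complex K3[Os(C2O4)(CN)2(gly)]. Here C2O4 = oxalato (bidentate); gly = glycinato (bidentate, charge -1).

potassium dicyano(glycinato)oxalatoosmate(II)

The 3 potassium counter-ions carry a total charge of +3, so each complex ion is 3−.
Ligand charges: 2×cyano (-1 each), 1×oxalato (-2 each), 1×glycinato (-1 each); total -5. So Os + (-5) = 3−, giving Os = +2.
Ligands are named alphabetically: cyano before glycinato before oxalato.
The complex ion is anionic, so osmium takes the -ate form osmate(II).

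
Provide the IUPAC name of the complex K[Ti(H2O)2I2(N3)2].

potassium diaquadiazidodiiodotitanate(III)

The 1 potassium counter-ion carries a total charge of +1, so each complex ion is 1−.
Ligand charges: 2×azido (-1 each), 2×aqua (neutral), 2×iodo (-1 each); total -4. So Ti + (-4) = 1−, giving Ti = +3.
Ligands are named alphabetically: aqua before azido before iodo.
The complex ion is anionic, so titanium takes the -ate form titanate(III).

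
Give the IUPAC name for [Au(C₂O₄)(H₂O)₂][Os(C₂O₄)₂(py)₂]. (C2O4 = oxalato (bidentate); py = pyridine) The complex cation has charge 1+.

diaquaoxalatogold(III) dioxalatobis(pyridine)osmate(III)

The complex cation is given as 1+; its ligand charges sum to -2, so Au = +3.
A 1:1 salt means the anion carries the equal and opposite charge, 1−.
Anion: ligand charges sum to -4; for the ion to be 1−, Os = +3.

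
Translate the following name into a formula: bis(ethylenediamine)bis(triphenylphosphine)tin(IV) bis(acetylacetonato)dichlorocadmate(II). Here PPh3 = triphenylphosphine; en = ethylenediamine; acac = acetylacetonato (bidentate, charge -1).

[Sn(en)2(PPh3)2][Cd(acac)2Cl2]2

Cation [Sn…]: ligand charges 0, Sn(IV) ⇒ ion charge 4+.
Anion [Cd…]: ligand charges -4, Cd(II) ⇒ ion charge 2−.
One 4+ cation requires 2 of the 2− anion.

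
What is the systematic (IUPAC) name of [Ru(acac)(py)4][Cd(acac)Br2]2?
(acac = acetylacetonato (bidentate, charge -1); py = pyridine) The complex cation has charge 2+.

(acetylacetonato)tetrakis(pyridine)ruthenium(III) (acetylacetonato)dibromocadmate(II)

Both ions are complex: the cation is named first with the plain metal name, the anion second with the -ate form; each ion's ligands are alphabetised independently.
The complex cation is given as 2+; its ligand charges sum to -1, so Ru = +3.
With 2 anions per cation, each anion must be 2/2 = 1−.
Anion: ligand charges sum to -3; for the ion to be 1−, Cd = +2.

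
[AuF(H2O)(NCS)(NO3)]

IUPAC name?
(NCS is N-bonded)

aquafluoroisothiocyanatonitratogold(III)

There is no counter-ion, so the complex is neutral overall.
Ligand charges: 1×fluoro (-1 each), 1×nitrato (-1 each), 1×aqua (neutral), 1×isothiocyanato (-1 each); total -3. So Au + (-3) = 0, giving Au = +3.
Ligands are named alphabetically: aqua before fluoro before isothiocyanato before nitrato.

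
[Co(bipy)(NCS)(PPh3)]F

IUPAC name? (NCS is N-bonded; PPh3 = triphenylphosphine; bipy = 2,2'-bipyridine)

The 1 fluoride counter-ion carries a total charge of -1, so each complex ion is 1+.
Ligand charges: 1×isothiocyanato (-1 each), 1×triphenylphosphine (neutral), 1×2,2'-bipyridine (neutral); total -1. So Co + (-1) = 1+, giving Co = +2.
Ligands are named alphabetically: bipyridine before isothiocyanato before triphenylphosphine.

(2,2'-bipyridine)isothiocyanato(triphenylphosphine)cobalt(II) fluoride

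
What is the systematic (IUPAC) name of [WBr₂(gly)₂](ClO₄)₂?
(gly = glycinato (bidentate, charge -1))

dibromobis(glycinato)tungsten(VI) perchlorate

The 2 perchlorate counter-ions carry a total charge of -2, so each complex ion is 2+.
Ligand charges: 2×bromo (-1 each), 2×glycinato (-1 each); total -4. So W + (-4) = 2+, giving W = +6.
Ligands are named alphabetically: bromo before glycinato.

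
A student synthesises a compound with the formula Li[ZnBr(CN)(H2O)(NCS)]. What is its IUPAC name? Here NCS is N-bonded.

The 1 lithium counter-ion carries a total charge of +1, so each complex ion is 1−.
Ligand charges: 1×aqua (neutral), 1×bromo (-1 each), 1×isothiocyanato (-1 each), 1×cyano (-1 each); total -3. So Zn + (-3) = 1−, giving Zn = +2.
Ligands are named alphabetically: aqua before bromo before cyano before isothiocyanato.
The complex ion is anionic, so zinc takes the -ate form zincate(II).

lithium aquabromocyanoisothiocyanatozincate(II)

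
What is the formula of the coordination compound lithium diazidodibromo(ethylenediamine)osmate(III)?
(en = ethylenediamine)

Li[OsBr2(en)(N3)2]

Ligands: 2 azido (N3, -1), 2 bromo (Br, -1), 1 ethylenediamine (en, neutral). Ligand charge sum = -4.
With Os in oxidation state +3, the complex ion is [Os...]^1−.
Charge balance with lithium (+1) requires 1 complex ion per 1 lithium.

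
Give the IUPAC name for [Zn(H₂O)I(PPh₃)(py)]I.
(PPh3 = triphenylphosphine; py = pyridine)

aquaiodo(pyridine)(triphenylphosphine)zinc(II) iodide

The 1 iodide counter-ion carries a total charge of -1, so each complex ion is 1+.
Ligand charges: 1×aqua (neutral), 1×iodo (-1 each), 1×triphenylphosphine (neutral), 1×pyridine (neutral); total -1. So Zn + (-1) = 1+, giving Zn = +2.
Ligands are named alphabetically: aqua before iodo before pyridine before triphenylphosphine.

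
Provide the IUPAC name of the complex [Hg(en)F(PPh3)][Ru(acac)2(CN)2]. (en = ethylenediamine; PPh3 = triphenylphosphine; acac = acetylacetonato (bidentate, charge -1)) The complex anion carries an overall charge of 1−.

Both ions are complex: the cation is named first with the plain metal name, the anion second with the -ate form; each ion's ligands are alphabetised independently.
The complex anion is given as 1−; its ligand charges sum to -4, so Ru = +3.
A 1:1 salt means the cation carries the equal and opposite charge, 1+.
Cation: ligand charges sum to -1; for the ion to be 1+, Hg = +2.

(ethylenediamine)fluoro(triphenylphosphine)mercury(II) bis(acetylacetonato)dicyanoruthenate(III)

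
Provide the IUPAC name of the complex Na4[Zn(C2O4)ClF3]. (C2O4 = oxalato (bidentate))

sodium chlorotrifluorooxalatozincate(II)

The 4 sodium counter-ions carry a total charge of +4, so each complex ion is 4−.
Ligand charges: 3×fluoro (-1 each), 1×oxalato (-2 each), 1×chloro (-1 each); total -6. So Zn + (-6) = 4−, giving Zn = +2.
The complex ion is anionic, so zinc takes the -ate form zincate(II).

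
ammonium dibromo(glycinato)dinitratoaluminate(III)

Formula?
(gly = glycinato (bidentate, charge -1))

Ligands: 1 glycinato (gly, -1), 2 bromo (Br, -1), 2 nitrato (NO3, -1). Ligand charge sum = -5.
Charge balance with ammonium (+1) requires 1 complex ion per 2 ammonium.

(NH4)2[AlBr2(gly)(NO3)2]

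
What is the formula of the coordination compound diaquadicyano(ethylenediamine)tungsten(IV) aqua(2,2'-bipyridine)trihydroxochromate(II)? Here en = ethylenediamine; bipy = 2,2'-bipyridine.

Cation [W…]: ligand charges -2, W(IV) ⇒ ion charge 2+.
Anion [Cr…]: ligand charges -3, Cr(II) ⇒ ion charge 1−.
One 2+ cation requires 2 of the 1− anion.

[W(CN)2(en)(H2O)2][Cr(bipy)(H2O)(OH)3]2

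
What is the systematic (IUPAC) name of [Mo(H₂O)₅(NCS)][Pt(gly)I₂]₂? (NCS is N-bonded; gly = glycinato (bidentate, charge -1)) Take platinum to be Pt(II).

pentaaquaisothiocyanatomolybdenum(III) (glycinato)diiodoplatinate(II)

Both ions are complex: the cation is named first with the plain metal name, the anion second with the -ate form; each ion's ligands are alphabetised independently.
Pt is given as +2; the anion's ligand charges sum to -3, so the complex anion is 1−.
With 2 anions per cation, the cation must be 2×1 = 2+.
Cation: ligand charges sum to -1; for the ion to be 2+, Mo = +3.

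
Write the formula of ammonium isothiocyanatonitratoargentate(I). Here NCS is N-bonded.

Ligands: 1 nitrato (NO3, -1), 1 isothiocyanato (NCS, -1). Ligand charge sum = -2.
With Ag in oxidation state +1, the complex ion is [Ag...]^1−.
Charge balance with ammonium (+1) requires 1 complex ion per 1 ammonium.

NH4[Ag(NCS)(NO3)]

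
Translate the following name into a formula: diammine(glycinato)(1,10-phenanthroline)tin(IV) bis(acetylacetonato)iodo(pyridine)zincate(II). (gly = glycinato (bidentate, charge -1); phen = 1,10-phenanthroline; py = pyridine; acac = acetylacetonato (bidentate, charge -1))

Cation [Sn…]: ligand charges -1, Sn(IV) ⇒ ion charge 3+.
Anion [Zn…]: ligand charges -3, Zn(II) ⇒ ion charge 1−.

[Sn(gly)(NH3)2(phen)][Zn(acac)2I(py)]3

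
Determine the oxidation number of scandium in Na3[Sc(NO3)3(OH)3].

+3

3 sodium outside the brackets (+1 each) → the complex ion is 3−.
Ligand charges: 3×NO3 = -3; 3×OH = -3; sum -6.
Sc + (-6) = 3− ⇒ Sc is +3.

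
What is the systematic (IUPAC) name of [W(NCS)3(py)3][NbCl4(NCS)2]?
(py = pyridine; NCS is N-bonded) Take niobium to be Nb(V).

triisothiocyanatotris(pyridine)tungsten(IV) tetrachlorodiisothiocyanatoniobate(V)

Both ions are complex: the cation is named first with the plain metal name, the anion second with the -ate form; each ion's ligands are alphabetised independently.
Nb is given as +5; the anion's ligand charges sum to -6, so the complex anion is 1−.
A 1:1 salt means the cation carries the equal and opposite charge, 1+.
Cation: ligand charges sum to -3; for the ion to be 1+, W = +4.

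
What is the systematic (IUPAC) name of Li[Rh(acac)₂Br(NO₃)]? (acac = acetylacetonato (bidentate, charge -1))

lithium bis(acetylacetonato)bromonitratorhodate(III)

The 1 lithium counter-ion carries a total charge of +1, so each complex ion is 1−.
Ligand charges: 1×nitrato (-1 each), 1×bromo (-1 each), 2×acetylacetonato (-1 each); total -4. So Rh + (-4) = 1−, giving Rh = +3.
The complex ion is anionic, so rhodium takes the -ate form rhodate(III).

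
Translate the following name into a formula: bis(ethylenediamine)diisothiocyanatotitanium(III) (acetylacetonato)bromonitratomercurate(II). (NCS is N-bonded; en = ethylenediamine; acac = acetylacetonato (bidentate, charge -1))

[Ti(en)2(NCS)2][Hg(acac)Br(NO3)]

Cation [Ti…]: ligand charges -2, Ti(III) ⇒ ion charge 1+.
Anion [Hg…]: ligand charges -3, Hg(II) ⇒ ion charge 1−.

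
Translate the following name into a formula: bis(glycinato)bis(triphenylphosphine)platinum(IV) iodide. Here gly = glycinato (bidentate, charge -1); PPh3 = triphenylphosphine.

[Pt(gly)2(PPh3)2]I2

Ligands: 2 glycinato (gly, -1), 2 triphenylphosphine (PPh3, neutral). Ligand charge sum = -2.
With Pt in oxidation state +4, the complex ion is [Pt...]^2+.
Charge balance with iodide (-1) requires 1 complex ion per 2 iodide.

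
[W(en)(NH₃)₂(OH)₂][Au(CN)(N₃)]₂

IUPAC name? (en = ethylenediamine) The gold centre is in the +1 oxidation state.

diammine(ethylenediamine)dihydroxotungsten(IV) azidocyanoaurate(I)

Both ions are complex: the cation is named first with the plain metal name, the anion second with the -ate form; each ion's ligands are alphabetised independently.
Au is given as +1; the anion's ligand charges sum to -2, so the complex anion is 1−.
With 2 anions per cation, the cation must be 2×1 = 2+.
Cation: ligand charges sum to -2; for the ion to be 2+, W = +4.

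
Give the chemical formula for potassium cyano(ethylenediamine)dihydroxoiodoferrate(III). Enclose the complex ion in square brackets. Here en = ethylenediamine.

Ligands: 1 cyano (CN, -1), 2 hydroxo (OH, -1), 1 iodo (I, -1), 1 ethylenediamine (en, neutral). Ligand charge sum = -4.
With Fe in oxidation state +3, the complex ion is [Fe...]^1−.
Charge balance with potassium (+1) requires 1 complex ion per 1 potassium.

K[Fe(CN)(en)I(OH)2]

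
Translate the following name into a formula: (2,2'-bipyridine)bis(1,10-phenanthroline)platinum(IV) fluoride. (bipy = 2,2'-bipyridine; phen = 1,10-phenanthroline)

[Pt(bipy)(phen)2]F4

Ligands: 1 2,2'-bipyridine (bipy, neutral), 2 1,10-phenanthroline (phen, neutral). Ligand charge sum = 0.
With Pt in oxidation state +4, the complex ion is [Pt...]^4+.
Charge balance with fluoride (-1) requires 1 complex ion per 4 fluoride.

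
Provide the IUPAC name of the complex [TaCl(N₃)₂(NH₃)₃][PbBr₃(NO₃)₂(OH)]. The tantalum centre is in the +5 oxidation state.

triamminediazidochlorotantalum(V) tribromohydroxodinitratoplumbate(IV)

Ta is given as +5; the cation's ligand charges sum to -3, so the complex cation is 2+.
A 1:1 salt means the anion carries the equal and opposite charge, 2−.
Anion: ligand charges sum to -6; for the ion to be 2−, Pb = +4.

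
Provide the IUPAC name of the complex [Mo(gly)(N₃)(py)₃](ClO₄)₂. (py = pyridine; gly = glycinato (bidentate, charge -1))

azido(glycinato)tris(pyridine)molybdenum(IV) perchlorate

The 2 perchlorate counter-ions carry a total charge of -2, so each complex ion is 2+.
Ligand charges: 3×pyridine (neutral), 1×azido (-1 each), 1×glycinato (-1 each); total -2. So Mo + (-2) = 2+, giving Mo = +4.
Ligands are named alphabetically: azido before glycinato before pyridine.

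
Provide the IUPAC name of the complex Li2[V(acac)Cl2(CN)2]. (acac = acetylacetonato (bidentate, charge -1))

The 2 lithium counter-ions carry a total charge of +2, so each complex ion is 2−.
Ligand charges: 1×acetylacetonato (-1 each), 2×cyano (-1 each), 2×chloro (-1 each); total -5. So V + (-5) = 2−, giving V = +3.
The complex ion is anionic, so vanadium takes the -ate form vanadate(III).

lithium (acetylacetonato)dichlorodicyanovanadate(III)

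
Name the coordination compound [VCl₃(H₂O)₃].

triaquatrichlorovanadium(III)

There is no counter-ion, so the complex is neutral overall.
Ligand charges: 3×chloro (-1 each), 3×aqua (neutral); total -3. So V + (-3) = 0, giving V = +3.
Ligands are named alphabetically: aqua before chloro.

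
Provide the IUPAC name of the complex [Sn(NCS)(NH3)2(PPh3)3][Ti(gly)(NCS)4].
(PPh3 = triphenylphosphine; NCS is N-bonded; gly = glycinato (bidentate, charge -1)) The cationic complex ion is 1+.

diammineisothiocyanatotris(triphenylphosphine)tin(II) (glycinato)tetraisothiocyanatotitanate(IV)

Both ions are complex: the cation is named first with the plain metal name, the anion second with the -ate form; each ion's ligands are alphabetised independently.
The complex cation is given as 1+; its ligand charges sum to -1, so Sn = +2.
A 1:1 salt means the anion carries the equal and opposite charge, 1−.
Anion: ligand charges sum to -5; for the ion to be 1−, Ti = +4.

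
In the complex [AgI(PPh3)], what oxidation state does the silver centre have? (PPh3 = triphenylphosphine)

+1

No counter-ion: the bracketed complex is neutral.
Ligand charges: 1×I = -1; 1×PPh3 neutral; sum -1.
Ag + (-1) = 0 ⇒ Ag is +1.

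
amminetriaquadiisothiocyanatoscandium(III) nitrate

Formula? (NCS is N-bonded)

[Sc(H2O)3(NCS)2(NH3)]NO3

Ligands: 3 aqua (H2O, neutral), 2 isothiocyanato (NCS, -1), 1 ammine (NH3, neutral). Ligand charge sum = -2.
With Sc in oxidation state +3, the complex ion is [Sc...]^1+.
Charge balance with nitrate (-1) requires 1 complex ion per 1 nitrate.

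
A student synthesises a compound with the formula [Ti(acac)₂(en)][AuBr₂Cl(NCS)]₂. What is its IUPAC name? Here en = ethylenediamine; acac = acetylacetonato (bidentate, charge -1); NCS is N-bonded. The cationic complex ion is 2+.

The complex cation is given as 2+; its ligand charges sum to -2, so Ti = +4.
With 2 anions per cation, each anion must be 2/2 = 1−.
Anion: ligand charges sum to -4; for the ion to be 1−, Au = +3.

bis(acetylacetonato)(ethylenediamine)titanium(IV) dibromochloroisothiocyanatoaurate(III)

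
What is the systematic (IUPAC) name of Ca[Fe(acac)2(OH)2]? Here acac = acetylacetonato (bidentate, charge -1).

The 1 calcium counter-ion carries a total charge of +2, so each complex ion is 2−.
Ligand charges: 2×hydroxo (-1 each), 2×acetylacetonato (-1 each); total -4. So Fe + (-4) = 2−, giving Fe = +2.
Ligands are named alphabetically: acetylacetonato before hydroxo.
The complex ion is anionic, so iron takes the -ate form ferrate(II).

calcium bis(acetylacetonato)dihydroxoferrate(II)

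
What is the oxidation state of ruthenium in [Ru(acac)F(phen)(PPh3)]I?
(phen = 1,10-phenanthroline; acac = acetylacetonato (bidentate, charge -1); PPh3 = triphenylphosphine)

1 iodide outside the brackets (-1 each) → the complex ion is 1+.
Ligand charges: 1×phen neutral; 1×F = -1; 1×acac = -1; 1×PPh3 neutral; sum -2.
Ru + (-2) = 1+ ⇒ Ru is +3.

+3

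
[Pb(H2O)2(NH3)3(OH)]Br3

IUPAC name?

The 3 bromide counter-ions carry a total charge of -3, so each complex ion is 3+.
Ligand charges: 2×aqua (neutral), 1×hydroxo (-1 each), 3×ammine (neutral); total -1. So Pb + (-1) = 3+, giving Pb = +4.
Ligands are named alphabetically: ammine before aqua before hydroxo.

triamminediaquahydroxolead(IV) bromide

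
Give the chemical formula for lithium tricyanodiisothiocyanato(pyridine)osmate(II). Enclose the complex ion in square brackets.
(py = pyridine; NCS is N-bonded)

Li3[Os(CN)3(NCS)2(py)]

Ligands: 1 pyridine (py, neutral), 2 isothiocyanato (NCS, -1), 3 cyano (CN, -1). Ligand charge sum = -5.
With Os in oxidation state +2, the complex ion is [Os...]^3−.
Charge balance with lithium (+1) requires 1 complex ion per 3 lithium.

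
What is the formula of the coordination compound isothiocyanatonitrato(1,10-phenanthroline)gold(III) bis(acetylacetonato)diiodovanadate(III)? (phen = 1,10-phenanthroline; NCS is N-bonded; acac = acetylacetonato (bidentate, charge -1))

[Au(NCS)(NO3)(phen)][V(acac)2I2]

Cation [Au…]: ligand charges -2, Au(III) ⇒ ion charge 1+.
Anion [V…]: ligand charges -4, V(III) ⇒ ion charge 1−.
One 1+ cation balances one 1− anion.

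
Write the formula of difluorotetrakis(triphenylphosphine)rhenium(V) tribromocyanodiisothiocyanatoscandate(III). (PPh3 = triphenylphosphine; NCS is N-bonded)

Cation [Re…]: ligand charges -2, Re(V) ⇒ ion charge 3+.
Anion [Sc…]: ligand charges -6, Sc(III) ⇒ ion charge 3−.

[ReF2(PPh3)4][ScBr3(CN)(NCS)2]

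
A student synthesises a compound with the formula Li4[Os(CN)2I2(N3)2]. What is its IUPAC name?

lithium diazidodicyanodiiodoosmate(II)

The 4 lithium counter-ions carry a total charge of +4, so each complex ion is 4−.
Ligand charges: 2×iodo (-1 each), 2×azido (-1 each), 2×cyano (-1 each); total -6. So Os + (-6) = 4−, giving Os = +2.
The complex ion is anionic, so osmium takes the -ate form osmate(II).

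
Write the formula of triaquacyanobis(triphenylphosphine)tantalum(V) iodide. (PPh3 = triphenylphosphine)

Ligands: 3 aqua (H2O, neutral), 1 cyano (CN, -1), 2 triphenylphosphine (PPh3, neutral). Ligand charge sum = -1.
Charge balance with iodide (-1) requires 1 complex ion per 4 iodide.

[Ta(CN)(H2O)3(PPh3)2]I4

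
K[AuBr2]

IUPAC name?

The 1 potassium counter-ion carries a total charge of +1, so each complex ion is 1−.
Ligand charges: 2×bromo (-1 each); total -2. So Au + (-2) = 1−, giving Au = +1.
The complex ion is anionic, so gold takes the -ate form aurate(I).

potassium dibromoaurate(I)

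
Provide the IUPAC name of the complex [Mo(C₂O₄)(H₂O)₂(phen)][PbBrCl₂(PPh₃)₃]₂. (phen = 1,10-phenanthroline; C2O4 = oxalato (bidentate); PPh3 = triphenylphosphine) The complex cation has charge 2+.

diaquaoxalato(1,10-phenanthroline)molybdenum(IV) bromodichlorotris(triphenylphosphine)plumbate(II)

Both ions are complex: the cation is named first with the plain metal name, the anion second with the -ate form; each ion's ligands are alphabetised independently.
The complex cation is given as 2+; its ligand charges sum to -2, so Mo = +4.
With 2 anions per cation, each anion must be 2/2 = 1−.
Anion: ligand charges sum to -3; for the ion to be 1−, Pb = +2.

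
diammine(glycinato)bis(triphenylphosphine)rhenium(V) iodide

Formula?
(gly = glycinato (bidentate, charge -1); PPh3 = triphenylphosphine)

Ligands: 2 ammine (NH3, neutral), 1 glycinato (gly, -1), 2 triphenylphosphine (PPh3, neutral). Ligand charge sum = -1.
With Re in oxidation state +5, the complex ion is [Re...]^4+.
Charge balance with iodide (-1) requires 1 complex ion per 4 iodide.

[Re(gly)(NH3)2(PPh3)2]I4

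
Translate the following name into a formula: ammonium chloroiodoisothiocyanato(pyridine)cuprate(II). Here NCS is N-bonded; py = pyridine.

Ligands: 1 isothiocyanato (NCS, -1), 1 pyridine (py, neutral), 1 chloro (Cl, -1), 1 iodo (I, -1). Ligand charge sum = -3.
Charge balance with ammonium (+1) requires 1 complex ion per 1 ammonium.

NH4[CuClI(NCS)(py)]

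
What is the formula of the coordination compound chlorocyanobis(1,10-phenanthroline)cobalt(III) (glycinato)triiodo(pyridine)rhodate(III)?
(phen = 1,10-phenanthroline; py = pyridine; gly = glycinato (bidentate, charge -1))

[CoCl(CN)(phen)2][Rh(gly)I3(py)]

Cation [Co…]: ligand charges -2, Co(III) ⇒ ion charge 1+.
Anion [Rh…]: ligand charges -4, Rh(III) ⇒ ion charge 1−.
One 1+ cation balances one 1− anion.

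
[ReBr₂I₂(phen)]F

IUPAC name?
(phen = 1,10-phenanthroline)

The 1 fluoride counter-ion carries a total charge of -1, so each complex ion is 1+.
Ligand charges: 1×1,10-phenanthroline (neutral), 2×bromo (-1 each), 2×iodo (-1 each); total -4. So Re + (-4) = 1+, giving Re = +5.
Ligands are named alphabetically: bromo before iodo before phenanthroline.

dibromodiiodo(1,10-phenanthroline)rhenium(V) fluoride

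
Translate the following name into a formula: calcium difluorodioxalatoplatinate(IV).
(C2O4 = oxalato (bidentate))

Ligands: 2 fluoro (F, -1), 2 oxalato (C2O4, -2). Ligand charge sum = -6.
With Pt in oxidation state +4, the complex ion is [Pt...]^2−.
Charge balance with calcium (+2) requires 1 complex ion per 1 calcium.

Ca[Pt(C2O4)2F2]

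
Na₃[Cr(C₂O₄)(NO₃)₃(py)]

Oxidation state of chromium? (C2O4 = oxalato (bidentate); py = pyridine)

+2

3 sodium outside the brackets (+1 each) → the complex ion is 3−.
Ligand charges: 1×C2O4 = -2; 1×py neutral; 3×NO3 = -3; sum -5.
Cr + (-5) = 3− ⇒ Cr is +2.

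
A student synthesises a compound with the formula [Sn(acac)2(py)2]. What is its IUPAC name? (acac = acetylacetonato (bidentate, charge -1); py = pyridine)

bis(acetylacetonato)bis(pyridine)tin(II)

There is no counter-ion, so the complex is neutral overall.
Ligand charges: 2×acetylacetonato (-1 each), 2×pyridine (neutral); total -2. So Sn + (-2) = 0, giving Sn = +2.
Ligands are named alphabetically: acetylacetonato before pyridine.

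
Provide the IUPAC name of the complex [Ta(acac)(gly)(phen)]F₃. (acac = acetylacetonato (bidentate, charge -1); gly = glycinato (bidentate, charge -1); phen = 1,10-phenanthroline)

The 3 fluoride counter-ions carry a total charge of -3, so each complex ion is 3+.
Ligand charges: 1×acetylacetonato (-1 each), 1×glycinato (-1 each), 1×1,10-phenanthroline (neutral); total -2. So Ta + (-2) = 3+, giving Ta = +5.
Ligands are named alphabetically: acetylacetonato before glycinato before phenanthroline.

(acetylacetonato)(glycinato)(1,10-phenanthroline)tantalum(V) fluoride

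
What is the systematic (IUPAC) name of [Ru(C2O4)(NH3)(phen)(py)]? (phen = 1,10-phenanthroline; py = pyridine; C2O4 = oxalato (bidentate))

There is no counter-ion, so the complex is neutral overall.
Ligand charges: 1×ammine (neutral), 1×1,10-phenanthroline (neutral), 1×pyridine (neutral), 1×oxalato (-2 each); total -2. So Ru + (-2) = 0, giving Ru = +2.
Ligands are named alphabetically: ammine before oxalato before phenanthroline before pyridine.

ammineoxalato(1,10-phenanthroline)(pyridine)ruthenium(II)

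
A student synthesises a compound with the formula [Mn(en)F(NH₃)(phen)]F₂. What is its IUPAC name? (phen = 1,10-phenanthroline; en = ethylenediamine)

ammine(ethylenediamine)fluoro(1,10-phenanthroline)manganese(III) fluoride

The 2 fluoride counter-ions carry a total charge of -2, so each complex ion is 2+.
Ligand charges: 1×1,10-phenanthroline (neutral), 1×ethylenediamine (neutral), 1×ammine (neutral), 1×fluoro (-1 each); total -1. So Mn + (-1) = 2+, giving Mn = +3.
Ligands are named alphabetically: ammine before ethylenediamine before fluoro before phenanthroline.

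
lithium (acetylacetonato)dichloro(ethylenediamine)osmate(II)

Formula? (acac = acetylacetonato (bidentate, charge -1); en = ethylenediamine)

Li[Os(acac)Cl2(en)]

Ligands: 1 acetylacetonato (acac, -1), 2 chloro (Cl, -1), 1 ethylenediamine (en, neutral). Ligand charge sum = -3.
Charge balance with lithium (+1) requires 1 complex ion per 1 lithium.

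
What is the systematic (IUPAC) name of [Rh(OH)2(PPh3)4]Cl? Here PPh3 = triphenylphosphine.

dihydroxotetrakis(triphenylphosphine)rhodium(III) chloride

The 1 chloride counter-ion carries a total charge of -1, so each complex ion is 1+.
Ligand charges: 4×triphenylphosphine (neutral), 2×hydroxo (-1 each); total -2. So Rh + (-2) = 1+, giving Rh = +3.
Ligands are named alphabetically: hydroxo before triphenylphosphine.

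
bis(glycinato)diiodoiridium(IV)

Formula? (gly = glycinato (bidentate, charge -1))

Ligands: 2 glycinato (gly, -1), 2 iodo (I, -1). Ligand charge sum = -4.
With Ir in oxidation state +4, the complex ion is [Ir...].

[Ir(gly)2I2]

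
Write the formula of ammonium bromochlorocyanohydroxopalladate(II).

Ligands: 1 hydroxo (OH, -1), 1 cyano (CN, -1), 1 bromo (Br, -1), 1 chloro (Cl, -1). Ligand charge sum = -4.
With Pd in oxidation state +2, the complex ion is [Pd...]^2−.
Charge balance with ammonium (+1) requires 1 complex ion per 2 ammonium.

(NH4)2[PdBrCl(CN)(OH)]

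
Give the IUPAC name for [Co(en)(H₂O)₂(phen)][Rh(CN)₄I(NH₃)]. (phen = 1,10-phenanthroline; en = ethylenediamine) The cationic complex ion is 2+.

diaqua(ethylenediamine)(1,10-phenanthroline)cobalt(II) amminetetracyanoiodorhodate(III)

The complex cation is given as 2+; its ligand charges sum to 0, so Co = +2.
A 1:1 salt means the anion carries the equal and opposite charge, 2−.
Anion: ligand charges sum to -5; for the ion to be 2−, Rh = +3.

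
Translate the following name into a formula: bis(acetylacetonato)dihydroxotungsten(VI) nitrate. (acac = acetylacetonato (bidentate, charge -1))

Ligands: 2 hydroxo (OH, -1), 2 acetylacetonato (acac, -1). Ligand charge sum = -4.
With W in oxidation state +6, the complex ion is [W...]^2+.
Charge balance with nitrate (-1) requires 1 complex ion per 2 nitrate.

[W(acac)2(OH)2](NO3)2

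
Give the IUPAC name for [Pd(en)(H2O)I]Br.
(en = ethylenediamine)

aqua(ethylenediamine)iodopalladium(II) bromide

The 1 bromide counter-ion carries a total charge of -1, so each complex ion is 1+.
Ligand charges: 1×aqua (neutral), 1×iodo (-1 each), 1×ethylenediamine (neutral); total -1. So Pd + (-1) = 1+, giving Pd = +2.
Ligands are named alphabetically: aqua before ethylenediamine before iodo.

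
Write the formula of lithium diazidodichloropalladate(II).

Li2[PdCl2(N3)2]

Ligands: 2 azido (N3, -1), 2 chloro (Cl, -1). Ligand charge sum = -4.
With Pd in oxidation state +2, the complex ion is [Pd...]^2−.
Charge balance with lithium (+1) requires 1 complex ion per 2 lithium.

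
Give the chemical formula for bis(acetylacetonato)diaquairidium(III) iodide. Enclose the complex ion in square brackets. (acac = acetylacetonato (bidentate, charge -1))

Ligands: 2 acetylacetonato (acac, -1), 2 aqua (H2O, neutral). Ligand charge sum = -2.
With Ir in oxidation state +3, the complex ion is [Ir...]^1+.
Charge balance with iodide (-1) requires 1 complex ion per 1 iodide.

[Ir(acac)2(H2O)2]I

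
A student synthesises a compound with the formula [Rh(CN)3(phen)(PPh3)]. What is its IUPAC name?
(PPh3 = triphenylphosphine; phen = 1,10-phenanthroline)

There is no counter-ion, so the complex is neutral overall.
Ligand charges: 1×triphenylphosphine (neutral), 3×cyano (-1 each), 1×1,10-phenanthroline (neutral); total -3. So Rh + (-3) = 0, giving Rh = +3.
Ligands are named alphabetically: cyano before phenanthroline before triphenylphosphine.

tricyano(1,10-phenanthroline)(triphenylphosphine)rhodium(III)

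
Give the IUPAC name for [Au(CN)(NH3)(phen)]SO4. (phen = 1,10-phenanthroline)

The 1 sulfate counter-ion carries a total charge of -2, so each complex ion is 2+.
Ligand charges: 1×ammine (neutral), 1×1,10-phenanthroline (neutral), 1×cyano (-1 each); total -1. So Au + (-1) = 2+, giving Au = +3.
Ligands are named alphabetically: ammine before cyano before phenanthroline.

amminecyano(1,10-phenanthroline)gold(III) sulfate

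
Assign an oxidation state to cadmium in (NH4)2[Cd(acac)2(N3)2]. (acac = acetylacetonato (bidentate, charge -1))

+2

2 ammonium outside the brackets (+1 each) → the complex ion is 2−.
Ligand charges: 2×N3 = -2; 2×acac = -2; sum -4.
Cd + (-4) = 2− ⇒ Cd is +2.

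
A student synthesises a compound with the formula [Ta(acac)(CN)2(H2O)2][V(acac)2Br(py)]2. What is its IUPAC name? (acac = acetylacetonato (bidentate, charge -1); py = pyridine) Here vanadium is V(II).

Both ions are complex: the cation is named first with the plain metal name, the anion second with the -ate form; each ion's ligands are alphabetised independently.
V is given as +2; the anion's ligand charges sum to -3, so the complex anion is 1−.
With 2 anions per cation, the cation must be 2×1 = 2+.
Cation: ligand charges sum to -3; for the ion to be 2+, Ta = +5.

(acetylacetonato)diaquadicyanotantalum(V) bis(acetylacetonato)bromo(pyridine)vanadate(II)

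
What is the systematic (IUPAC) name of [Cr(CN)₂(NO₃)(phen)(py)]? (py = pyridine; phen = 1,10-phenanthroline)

dicyanonitrato(1,10-phenanthroline)(pyridine)chromium(III)

There is no counter-ion, so the complex is neutral overall.
Ligand charges: 1×pyridine (neutral), 1×nitrato (-1 each), 2×cyano (-1 each), 1×1,10-phenanthroline (neutral); total -3. So Cr + (-3) = 0, giving Cr = +3.
Ligands are named alphabetically: cyano before nitrato before phenanthroline before pyridine.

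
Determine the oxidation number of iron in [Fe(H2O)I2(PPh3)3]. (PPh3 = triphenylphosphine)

No counter-ion: the bracketed complex is neutral.
Ligand charges: 3×PPh3 neutral; 1×H2O neutral; 2×I = -2; sum -2.
Fe + (-2) = 0 ⇒ Fe is +2.

+2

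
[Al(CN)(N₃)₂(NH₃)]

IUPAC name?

amminediazidocyanoaluminium(III)

There is no counter-ion, so the complex is neutral overall.
Ligand charges: 1×cyano (-1 each), 2×azido (-1 each), 1×ammine (neutral); total -3. So Al + (-3) = 0, giving Al = +3.
Ligands are named alphabetically: ammine before azido before cyano.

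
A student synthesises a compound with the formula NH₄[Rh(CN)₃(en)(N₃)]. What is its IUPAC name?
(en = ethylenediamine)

The 1 ammonium counter-ion carries a total charge of +1, so each complex ion is 1−.
Ligand charges: 3×cyano (-1 each), 1×azido (-1 each), 1×ethylenediamine (neutral); total -4. So Rh + (-4) = 1−, giving Rh = +3.
Ligands are named alphabetically: azido before cyano before ethylenediamine.
The complex ion is anionic, so rhodium takes the -ate form rhodate(III).

ammonium azidotricyano(ethylenediamine)rhodate(III)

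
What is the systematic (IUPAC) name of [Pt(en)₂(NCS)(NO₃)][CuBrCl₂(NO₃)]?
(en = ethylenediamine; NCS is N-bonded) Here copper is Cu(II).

Both ions are complex: the cation is named first with the plain metal name, the anion second with the -ate form; each ion's ligands are alphabetised independently.
Cu is given as +2; the anion's ligand charges sum to -4, so the complex anion is 2−.
A 1:1 salt means the cation carries the equal and opposite charge, 2+.
Cation: ligand charges sum to -2; for the ion to be 2+, Pt = +4.

bis(ethylenediamine)isothiocyanatonitratoplatinum(IV) bromodichloronitratocuprate(II)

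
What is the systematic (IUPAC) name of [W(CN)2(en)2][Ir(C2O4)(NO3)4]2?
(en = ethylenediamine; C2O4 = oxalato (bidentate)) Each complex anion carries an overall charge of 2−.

The complex anion is given as 2−; its ligand charges sum to -6, so Ir = +4.
With 2 anions per cation, the cation must be 2×2 = 4+.
Cation: ligand charges sum to -2; for the ion to be 4+, W = +6.

dicyanobis(ethylenediamine)tungsten(VI) tetranitratooxalatoiridate(IV)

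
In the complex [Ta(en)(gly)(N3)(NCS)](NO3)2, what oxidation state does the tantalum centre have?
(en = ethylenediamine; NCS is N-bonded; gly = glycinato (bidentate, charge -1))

2 nitrate outside the brackets (-1 each) → the complex ion is 2+.
Ligand charges: 1×en neutral; 1×N3 = -1; 1×NCS = -1; 1×gly = -1; sum -3.
Ta + (-3) = 2+ ⇒ Ta is +5.

+5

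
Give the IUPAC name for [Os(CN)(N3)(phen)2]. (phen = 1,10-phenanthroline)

There is no counter-ion, so the complex is neutral overall.
Ligand charges: 2×1,10-phenanthroline (neutral), 1×azido (-1 each), 1×cyano (-1 each); total -2. So Os + (-2) = 0, giving Os = +2.
Ligands are named alphabetically: azido before cyano before phenanthroline.

azidocyanobis(1,10-phenanthroline)osmium(II)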